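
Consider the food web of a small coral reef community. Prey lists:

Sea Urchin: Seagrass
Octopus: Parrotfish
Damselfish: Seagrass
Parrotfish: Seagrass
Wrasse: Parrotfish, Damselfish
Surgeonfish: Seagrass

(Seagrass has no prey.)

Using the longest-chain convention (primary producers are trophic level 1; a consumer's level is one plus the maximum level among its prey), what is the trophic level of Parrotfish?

Trophic level 2

Seagrass is a producer → level 1.
Parrotfish eats Seagrass → level 2.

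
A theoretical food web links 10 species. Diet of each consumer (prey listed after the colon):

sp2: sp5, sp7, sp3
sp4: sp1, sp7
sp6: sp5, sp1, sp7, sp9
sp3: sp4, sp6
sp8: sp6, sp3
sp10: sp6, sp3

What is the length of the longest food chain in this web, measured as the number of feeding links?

One longest chain: sp1 → sp4 → sp3 → sp2.
It has 4 species and 3 links.

3 links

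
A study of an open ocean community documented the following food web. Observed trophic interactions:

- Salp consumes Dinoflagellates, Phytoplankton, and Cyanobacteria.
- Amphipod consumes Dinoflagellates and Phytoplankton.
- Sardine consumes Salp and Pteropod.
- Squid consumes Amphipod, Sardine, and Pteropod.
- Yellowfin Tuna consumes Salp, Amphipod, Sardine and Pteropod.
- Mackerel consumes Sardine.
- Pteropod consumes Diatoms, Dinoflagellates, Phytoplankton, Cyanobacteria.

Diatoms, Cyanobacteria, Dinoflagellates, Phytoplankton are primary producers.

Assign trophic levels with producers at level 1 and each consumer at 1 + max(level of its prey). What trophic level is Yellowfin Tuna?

Cyanobacteria is a producer → level 1.
Salp eats Cyanobacteria (level 1); other prey at levels: Dinoflagellates 1, Phytoplankton 1 → level 2.
Sardine eats Salp (level 2); other prey at levels: Pteropod 2 → level 3.
Yellowfin Tuna eats Sardine (level 3); other prey at levels: Amphipod 2, Salp 2, Pteropod 2 → level 4.

Trophic level 4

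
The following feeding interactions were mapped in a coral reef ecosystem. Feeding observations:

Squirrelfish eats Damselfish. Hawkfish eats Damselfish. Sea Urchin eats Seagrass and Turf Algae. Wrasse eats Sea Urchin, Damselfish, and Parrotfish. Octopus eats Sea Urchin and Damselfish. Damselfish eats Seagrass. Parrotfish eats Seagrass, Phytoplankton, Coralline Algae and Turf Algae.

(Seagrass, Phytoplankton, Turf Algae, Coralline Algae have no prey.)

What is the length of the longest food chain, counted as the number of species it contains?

One longest chain: Seagrass → Damselfish → Hawkfish.
It has 3 species and 2 links.

3 species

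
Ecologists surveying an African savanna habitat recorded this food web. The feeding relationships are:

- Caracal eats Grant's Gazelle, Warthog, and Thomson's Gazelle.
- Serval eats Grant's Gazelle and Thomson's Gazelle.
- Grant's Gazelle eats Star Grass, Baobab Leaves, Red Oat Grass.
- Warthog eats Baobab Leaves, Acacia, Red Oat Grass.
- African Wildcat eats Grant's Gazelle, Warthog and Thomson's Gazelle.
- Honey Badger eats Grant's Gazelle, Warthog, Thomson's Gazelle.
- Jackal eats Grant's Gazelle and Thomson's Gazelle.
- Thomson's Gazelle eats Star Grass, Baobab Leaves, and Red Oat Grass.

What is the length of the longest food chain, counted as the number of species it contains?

3 species

One longest chain: Star Grass → Thomson's Gazelle → Serval.
It has 3 species and 2 links.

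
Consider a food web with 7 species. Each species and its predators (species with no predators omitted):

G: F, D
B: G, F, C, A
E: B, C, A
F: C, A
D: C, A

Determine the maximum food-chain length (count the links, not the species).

4 links

One longest chain: E → B → G → F → C.
It has 5 species and 4 links.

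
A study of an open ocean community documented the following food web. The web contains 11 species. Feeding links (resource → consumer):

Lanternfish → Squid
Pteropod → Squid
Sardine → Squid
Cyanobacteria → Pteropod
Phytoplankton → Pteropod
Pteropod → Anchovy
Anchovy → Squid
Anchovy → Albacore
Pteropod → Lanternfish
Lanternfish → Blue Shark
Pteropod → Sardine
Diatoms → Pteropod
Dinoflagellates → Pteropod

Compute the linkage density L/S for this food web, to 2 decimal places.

L/S = 1.18

There are L = 13 links among S = 11 species.
L/S = 13/11 = 1.1818 ≈ 1.18.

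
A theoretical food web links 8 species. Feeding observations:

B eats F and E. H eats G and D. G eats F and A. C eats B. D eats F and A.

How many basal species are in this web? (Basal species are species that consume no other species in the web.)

3

Basal species (no prey listed): E, A, F.
Count: 3.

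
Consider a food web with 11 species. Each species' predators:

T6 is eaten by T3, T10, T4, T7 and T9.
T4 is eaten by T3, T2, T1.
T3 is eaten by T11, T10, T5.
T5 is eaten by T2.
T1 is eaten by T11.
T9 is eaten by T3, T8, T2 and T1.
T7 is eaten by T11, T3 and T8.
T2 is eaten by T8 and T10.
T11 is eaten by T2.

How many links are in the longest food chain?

5 links

One longest chain: T6 → T7 → T3 → T5 → T2 → T10.
It has 6 species and 5 links.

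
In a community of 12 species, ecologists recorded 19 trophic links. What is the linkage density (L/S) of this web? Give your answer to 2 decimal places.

There are L = 19 links among S = 12 species.
L/S = 19/12 = 1.5833 ≈ 1.58.

L/S = 1.58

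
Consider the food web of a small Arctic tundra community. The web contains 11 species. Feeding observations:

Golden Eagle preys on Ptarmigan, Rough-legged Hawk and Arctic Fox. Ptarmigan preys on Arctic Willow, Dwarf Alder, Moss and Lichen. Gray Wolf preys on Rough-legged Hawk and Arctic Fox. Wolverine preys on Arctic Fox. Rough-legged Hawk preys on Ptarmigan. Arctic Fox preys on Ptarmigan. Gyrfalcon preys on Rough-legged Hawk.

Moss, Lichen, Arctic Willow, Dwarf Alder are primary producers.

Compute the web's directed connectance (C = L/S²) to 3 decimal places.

C = 0.107

The web has S = 11 species and L = 13 feeding links.
C = L / S² = 13 / 121 = 0.1074 ≈ 0.107.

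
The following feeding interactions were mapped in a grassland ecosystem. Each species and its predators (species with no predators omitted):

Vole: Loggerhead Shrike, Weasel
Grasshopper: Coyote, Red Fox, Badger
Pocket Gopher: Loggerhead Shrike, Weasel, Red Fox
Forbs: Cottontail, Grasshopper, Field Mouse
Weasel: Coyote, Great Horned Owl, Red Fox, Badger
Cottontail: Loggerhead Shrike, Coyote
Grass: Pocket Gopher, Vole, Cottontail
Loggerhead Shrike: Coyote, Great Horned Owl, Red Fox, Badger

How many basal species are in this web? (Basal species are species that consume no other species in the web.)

Basal species (no prey listed): Grass, Forbs.
Count: 2.

2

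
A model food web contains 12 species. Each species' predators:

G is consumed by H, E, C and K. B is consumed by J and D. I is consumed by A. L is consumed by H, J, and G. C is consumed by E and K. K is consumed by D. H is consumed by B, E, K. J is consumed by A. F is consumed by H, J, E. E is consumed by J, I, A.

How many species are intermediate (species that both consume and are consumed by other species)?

8

Intermediate species (has both prey and predators): G, H, C, K, B, E, J, I.
Count: 8.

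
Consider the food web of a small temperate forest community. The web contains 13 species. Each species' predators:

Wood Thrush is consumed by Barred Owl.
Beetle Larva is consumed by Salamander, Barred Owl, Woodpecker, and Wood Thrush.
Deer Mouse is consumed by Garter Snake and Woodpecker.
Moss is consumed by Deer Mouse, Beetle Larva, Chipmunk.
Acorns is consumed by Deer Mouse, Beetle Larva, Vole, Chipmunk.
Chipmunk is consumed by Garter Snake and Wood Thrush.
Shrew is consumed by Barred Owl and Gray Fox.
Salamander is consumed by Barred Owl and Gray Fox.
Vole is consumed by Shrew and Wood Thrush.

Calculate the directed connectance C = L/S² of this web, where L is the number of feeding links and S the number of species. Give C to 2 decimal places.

C = 0.13

The web has S = 13 species and L = 22 feeding links.
C = L / S² = 22 / 169 = 0.1302 ≈ 0.13.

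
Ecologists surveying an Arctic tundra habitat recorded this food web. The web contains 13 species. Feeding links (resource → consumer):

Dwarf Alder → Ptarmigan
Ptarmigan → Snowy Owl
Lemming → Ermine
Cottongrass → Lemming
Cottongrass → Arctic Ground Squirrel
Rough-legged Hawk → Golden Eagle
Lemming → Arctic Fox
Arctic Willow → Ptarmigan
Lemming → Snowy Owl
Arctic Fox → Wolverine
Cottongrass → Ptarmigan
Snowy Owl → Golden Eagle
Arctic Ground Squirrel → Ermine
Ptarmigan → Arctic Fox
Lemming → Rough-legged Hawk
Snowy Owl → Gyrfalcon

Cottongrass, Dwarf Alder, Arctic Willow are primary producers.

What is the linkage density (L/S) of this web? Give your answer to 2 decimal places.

There are L = 16 links among S = 13 species.
L/S = 16/13 = 1.2308 ≈ 1.23.

L/S = 1.23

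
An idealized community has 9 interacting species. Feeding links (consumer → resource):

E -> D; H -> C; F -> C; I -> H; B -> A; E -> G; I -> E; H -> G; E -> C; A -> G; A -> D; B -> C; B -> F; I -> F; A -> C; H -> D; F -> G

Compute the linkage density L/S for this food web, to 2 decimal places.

There are L = 17 links among S = 9 species.
L/S = 17/9 = 1.8889 ≈ 1.89.

L/S = 1.89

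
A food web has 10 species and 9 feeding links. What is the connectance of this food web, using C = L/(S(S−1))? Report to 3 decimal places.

C = 0.100

The web has S = 10 species and L = 9 feeding links.
C = L / (S(S−1)) = 9 / 90 = 0.1000 ≈ 0.100.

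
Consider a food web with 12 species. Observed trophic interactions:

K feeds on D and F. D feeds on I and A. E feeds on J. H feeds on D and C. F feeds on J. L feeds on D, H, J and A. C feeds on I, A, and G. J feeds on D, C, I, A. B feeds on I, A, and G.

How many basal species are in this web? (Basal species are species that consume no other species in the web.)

3

Basal species (no prey listed): G, A, I.
Count: 3.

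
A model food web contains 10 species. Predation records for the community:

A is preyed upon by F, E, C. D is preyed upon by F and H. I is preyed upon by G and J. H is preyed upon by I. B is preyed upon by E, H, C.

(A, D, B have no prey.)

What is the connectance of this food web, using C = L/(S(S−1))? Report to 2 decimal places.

The web has S = 10 species and L = 11 feeding links.
C = L / (S(S−1)) = 11 / 90 = 0.1222 ≈ 0.12.

C = 0.12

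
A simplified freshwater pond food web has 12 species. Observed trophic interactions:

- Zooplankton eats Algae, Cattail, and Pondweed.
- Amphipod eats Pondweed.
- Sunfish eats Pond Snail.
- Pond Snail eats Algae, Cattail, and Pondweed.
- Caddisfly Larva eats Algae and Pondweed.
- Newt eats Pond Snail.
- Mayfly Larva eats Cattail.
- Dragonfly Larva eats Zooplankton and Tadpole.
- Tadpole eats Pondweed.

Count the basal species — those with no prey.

Basal species (no prey listed): Pondweed, Cattail, Algae.
Count: 3.

3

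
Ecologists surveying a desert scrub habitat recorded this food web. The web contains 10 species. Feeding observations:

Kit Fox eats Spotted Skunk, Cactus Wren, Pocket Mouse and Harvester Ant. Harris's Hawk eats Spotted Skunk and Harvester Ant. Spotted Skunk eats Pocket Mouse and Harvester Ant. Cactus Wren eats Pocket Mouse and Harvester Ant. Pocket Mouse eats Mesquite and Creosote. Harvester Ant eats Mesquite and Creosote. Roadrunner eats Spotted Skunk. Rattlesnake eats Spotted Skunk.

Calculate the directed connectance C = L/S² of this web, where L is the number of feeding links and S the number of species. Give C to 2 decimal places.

C = 0.16

The web has S = 10 species and L = 16 feeding links.
C = L / S² = 16 / 100 = 0.1600 ≈ 0.16.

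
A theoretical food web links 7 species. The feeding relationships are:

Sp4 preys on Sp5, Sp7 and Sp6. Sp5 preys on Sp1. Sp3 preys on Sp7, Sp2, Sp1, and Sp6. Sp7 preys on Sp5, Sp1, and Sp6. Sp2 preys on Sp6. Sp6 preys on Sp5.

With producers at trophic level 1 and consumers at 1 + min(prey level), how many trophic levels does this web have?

4

Producers (level 1): Sp1.
Following each consumer down to its lowest-level prey: Sp1 → Sp5 → Sp6 → Sp2 (levels 1 through 4).
All prey of Sp2 (Sp6 3) are at level 3 or above, so Sp2 is at level 1 + 3 = 4.
Every consumer has at least one prey at level 3 or below, so none exceeds level 4.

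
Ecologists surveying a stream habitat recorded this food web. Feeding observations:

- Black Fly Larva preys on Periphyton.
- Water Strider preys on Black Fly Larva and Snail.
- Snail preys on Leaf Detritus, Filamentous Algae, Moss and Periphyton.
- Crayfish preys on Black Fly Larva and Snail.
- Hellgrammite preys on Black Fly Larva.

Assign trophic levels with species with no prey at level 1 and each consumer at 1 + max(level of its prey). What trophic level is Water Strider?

Trophic level 3

Periphyton has no prey (basal) → level 1.
Black Fly Larva eats Periphyton → level 2.
Water Strider eats Black Fly Larva (level 2); other prey at levels: Snail 2 → level 3.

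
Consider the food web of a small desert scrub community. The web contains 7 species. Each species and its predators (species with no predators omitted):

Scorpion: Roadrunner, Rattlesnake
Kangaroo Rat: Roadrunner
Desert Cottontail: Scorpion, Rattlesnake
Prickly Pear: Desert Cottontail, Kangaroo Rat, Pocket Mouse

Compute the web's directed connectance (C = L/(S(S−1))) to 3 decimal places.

C = 0.190

The web has S = 7 species and L = 8 feeding links.
C = L / (S(S−1)) = 8 / 42 = 0.1905 ≈ 0.190.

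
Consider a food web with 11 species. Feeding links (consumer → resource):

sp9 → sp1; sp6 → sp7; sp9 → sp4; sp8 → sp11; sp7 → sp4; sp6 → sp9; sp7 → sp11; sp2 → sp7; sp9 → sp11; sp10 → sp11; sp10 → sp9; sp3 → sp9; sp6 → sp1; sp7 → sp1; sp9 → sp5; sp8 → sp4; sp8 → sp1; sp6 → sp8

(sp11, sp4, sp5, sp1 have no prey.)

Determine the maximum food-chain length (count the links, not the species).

One longest chain: sp11 → sp9 → sp3.
It has 3 species and 2 links.

2 links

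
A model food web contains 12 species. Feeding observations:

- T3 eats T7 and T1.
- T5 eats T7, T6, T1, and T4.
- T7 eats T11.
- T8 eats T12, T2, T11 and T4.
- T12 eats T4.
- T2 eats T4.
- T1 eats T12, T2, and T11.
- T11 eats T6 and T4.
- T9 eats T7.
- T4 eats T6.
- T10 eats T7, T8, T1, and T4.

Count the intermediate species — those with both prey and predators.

7

Intermediate species (has both prey and predators): T4, T2, T12, T11, T1, T8, T7.
Count: 7.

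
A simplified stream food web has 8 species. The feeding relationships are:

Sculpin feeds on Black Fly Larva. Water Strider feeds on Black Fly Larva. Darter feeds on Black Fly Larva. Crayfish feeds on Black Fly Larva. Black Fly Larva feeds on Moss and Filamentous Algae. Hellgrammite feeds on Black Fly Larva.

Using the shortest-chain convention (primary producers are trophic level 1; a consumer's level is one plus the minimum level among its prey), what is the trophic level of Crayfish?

Trophic level 3

Filamentous Algae is a producer → level 1.
Black Fly Larva eats Filamentous Algae → level 2.
Crayfish eats Black Fly Larva → level 3.
No prey of Crayfish is below level 2, so 3 is the minimum.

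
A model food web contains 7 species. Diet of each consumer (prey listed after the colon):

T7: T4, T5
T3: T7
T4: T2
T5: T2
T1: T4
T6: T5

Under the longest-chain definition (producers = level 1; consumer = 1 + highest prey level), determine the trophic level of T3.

Trophic level 4

T2 is a producer → level 1.
T4 eats T2 → level 2.
T7 eats T4 (level 2); other prey at levels: T5 2 → level 3.
T3 eats T7 → level 4.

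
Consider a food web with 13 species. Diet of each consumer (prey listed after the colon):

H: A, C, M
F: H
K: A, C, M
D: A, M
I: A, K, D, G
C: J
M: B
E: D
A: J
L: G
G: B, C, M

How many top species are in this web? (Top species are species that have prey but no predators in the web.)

Top species (has prey, but nothing eats it): I, F, L, E.
Count: 4.

4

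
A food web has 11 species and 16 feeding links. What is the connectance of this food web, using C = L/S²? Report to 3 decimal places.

The web has S = 11 species and L = 16 feeding links.
C = L / S² = 16 / 121 = 0.1322 ≈ 0.132.

C = 0.132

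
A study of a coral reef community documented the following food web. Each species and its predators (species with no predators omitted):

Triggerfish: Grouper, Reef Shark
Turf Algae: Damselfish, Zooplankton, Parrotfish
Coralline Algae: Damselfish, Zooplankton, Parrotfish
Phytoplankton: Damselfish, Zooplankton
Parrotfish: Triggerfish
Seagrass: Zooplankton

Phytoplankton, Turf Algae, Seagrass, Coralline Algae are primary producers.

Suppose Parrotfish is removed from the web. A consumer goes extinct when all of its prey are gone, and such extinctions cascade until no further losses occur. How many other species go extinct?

Remove Parrotfish.
Round 1: Triggerfish (all prey gone) → extinct.
Round 2: Grouper (all prey gone), Reef Shark (all prey gone) → extinct.
No further losses. Total secondary extinctions: 3.

3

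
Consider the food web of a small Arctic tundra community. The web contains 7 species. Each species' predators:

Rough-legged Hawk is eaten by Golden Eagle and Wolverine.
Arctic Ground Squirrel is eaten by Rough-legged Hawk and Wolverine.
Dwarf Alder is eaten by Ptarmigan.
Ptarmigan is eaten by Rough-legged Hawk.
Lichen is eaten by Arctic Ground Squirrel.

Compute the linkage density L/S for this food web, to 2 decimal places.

There are L = 7 links among S = 7 species.
L/S = 7/7 = 1.0000 ≈ 1.00.

L/S = 1.00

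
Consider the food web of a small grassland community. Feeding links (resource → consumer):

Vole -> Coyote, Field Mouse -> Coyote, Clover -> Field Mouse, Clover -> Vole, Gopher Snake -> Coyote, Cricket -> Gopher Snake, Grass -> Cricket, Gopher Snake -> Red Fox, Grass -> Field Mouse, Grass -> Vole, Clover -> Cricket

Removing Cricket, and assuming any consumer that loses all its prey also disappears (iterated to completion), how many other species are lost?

Remove Cricket.
Round 1: Gopher Snake (all prey gone) → extinct.
Round 2: Red Fox (all prey gone) → extinct.
No further losses. Total secondary extinctions: 2.

2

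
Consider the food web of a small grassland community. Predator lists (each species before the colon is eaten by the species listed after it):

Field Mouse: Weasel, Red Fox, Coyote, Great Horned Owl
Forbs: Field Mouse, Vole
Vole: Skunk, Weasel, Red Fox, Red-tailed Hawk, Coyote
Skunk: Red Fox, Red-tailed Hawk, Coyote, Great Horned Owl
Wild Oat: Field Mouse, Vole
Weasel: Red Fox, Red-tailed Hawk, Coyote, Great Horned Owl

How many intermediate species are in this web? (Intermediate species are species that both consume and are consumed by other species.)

4

Intermediate species (has both prey and predators): Field Mouse, Vole, Skunk, Weasel.
Count: 4.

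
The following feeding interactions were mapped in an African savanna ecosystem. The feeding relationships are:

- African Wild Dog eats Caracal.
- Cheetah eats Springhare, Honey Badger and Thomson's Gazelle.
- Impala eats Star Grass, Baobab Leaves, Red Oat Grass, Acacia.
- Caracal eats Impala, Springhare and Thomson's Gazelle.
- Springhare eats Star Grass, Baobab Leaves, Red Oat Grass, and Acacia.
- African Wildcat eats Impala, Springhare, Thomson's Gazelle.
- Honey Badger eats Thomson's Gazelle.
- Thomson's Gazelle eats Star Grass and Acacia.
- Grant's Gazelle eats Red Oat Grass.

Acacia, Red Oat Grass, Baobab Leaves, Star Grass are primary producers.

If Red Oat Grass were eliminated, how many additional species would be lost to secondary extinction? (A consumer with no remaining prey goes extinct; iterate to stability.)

Remove Red Oat Grass.
Round 1: Grant's Gazelle (all prey gone) → extinct.
No further losses. Total secondary extinctions: 1.

1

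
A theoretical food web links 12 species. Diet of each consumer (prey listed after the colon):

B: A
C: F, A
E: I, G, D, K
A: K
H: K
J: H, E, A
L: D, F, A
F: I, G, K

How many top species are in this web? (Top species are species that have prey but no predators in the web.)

Top species (has prey, but nothing eats it): B, C, L, J.
Count: 4.

4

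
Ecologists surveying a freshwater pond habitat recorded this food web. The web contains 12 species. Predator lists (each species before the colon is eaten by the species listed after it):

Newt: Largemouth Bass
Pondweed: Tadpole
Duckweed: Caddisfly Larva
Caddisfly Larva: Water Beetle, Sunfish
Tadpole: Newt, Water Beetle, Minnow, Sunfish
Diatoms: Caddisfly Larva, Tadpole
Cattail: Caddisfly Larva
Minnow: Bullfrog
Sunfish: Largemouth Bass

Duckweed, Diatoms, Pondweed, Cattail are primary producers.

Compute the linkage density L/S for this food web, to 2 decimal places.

L/S = 1.17

There are L = 14 links among S = 12 species.
L/S = 14/12 = 1.1667 ≈ 1.17.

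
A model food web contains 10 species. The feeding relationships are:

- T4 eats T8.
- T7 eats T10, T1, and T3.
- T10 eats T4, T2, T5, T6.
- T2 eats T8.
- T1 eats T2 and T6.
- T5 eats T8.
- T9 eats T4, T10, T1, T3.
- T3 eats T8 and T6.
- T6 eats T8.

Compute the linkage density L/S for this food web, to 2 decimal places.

L/S = 1.90

There are L = 19 links among S = 10 species.
L/S = 19/10 = 1.9000 ≈ 1.90.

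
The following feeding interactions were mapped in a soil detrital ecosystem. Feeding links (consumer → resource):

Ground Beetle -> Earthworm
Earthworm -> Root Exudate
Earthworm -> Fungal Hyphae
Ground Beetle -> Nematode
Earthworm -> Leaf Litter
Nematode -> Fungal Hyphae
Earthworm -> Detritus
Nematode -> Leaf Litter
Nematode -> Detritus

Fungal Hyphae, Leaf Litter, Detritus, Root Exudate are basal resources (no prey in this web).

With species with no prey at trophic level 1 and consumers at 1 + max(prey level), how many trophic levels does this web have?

Basal resources (level 1): Fungal Hyphae, Leaf Litter, Detritus, Root Exudate.
Fungal Hyphae → Earthworm → Ground Beetle gives Ground Beetle level 3.
No species has a prey at level 3, so no species reaches level 4.

3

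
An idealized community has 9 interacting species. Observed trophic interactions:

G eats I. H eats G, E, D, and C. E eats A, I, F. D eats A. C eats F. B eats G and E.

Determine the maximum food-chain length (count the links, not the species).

One longest chain: A → E → B.
It has 3 species and 2 links.

2 links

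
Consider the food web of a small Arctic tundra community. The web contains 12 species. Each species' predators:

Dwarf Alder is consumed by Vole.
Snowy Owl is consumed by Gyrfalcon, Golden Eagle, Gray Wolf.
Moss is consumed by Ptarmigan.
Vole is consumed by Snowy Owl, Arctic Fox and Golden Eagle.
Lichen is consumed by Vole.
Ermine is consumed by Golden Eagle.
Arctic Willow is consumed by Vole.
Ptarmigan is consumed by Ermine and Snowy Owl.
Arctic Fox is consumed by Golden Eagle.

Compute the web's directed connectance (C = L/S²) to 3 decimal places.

The web has S = 12 species and L = 14 feeding links.
C = L / S² = 14 / 144 = 0.0972 ≈ 0.097.

C = 0.097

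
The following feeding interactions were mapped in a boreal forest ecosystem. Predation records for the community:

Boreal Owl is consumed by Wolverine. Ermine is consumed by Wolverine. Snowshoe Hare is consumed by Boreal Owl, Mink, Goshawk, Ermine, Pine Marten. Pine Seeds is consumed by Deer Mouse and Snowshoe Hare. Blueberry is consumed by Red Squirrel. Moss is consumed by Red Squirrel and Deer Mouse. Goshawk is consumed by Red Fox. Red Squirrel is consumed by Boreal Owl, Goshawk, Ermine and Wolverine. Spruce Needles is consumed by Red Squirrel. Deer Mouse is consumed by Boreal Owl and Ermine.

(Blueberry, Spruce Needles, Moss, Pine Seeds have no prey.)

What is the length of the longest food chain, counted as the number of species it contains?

One longest chain: Pine Seeds → Snowshoe Hare → Goshawk → Red Fox.
It has 4 species and 3 links.

4 species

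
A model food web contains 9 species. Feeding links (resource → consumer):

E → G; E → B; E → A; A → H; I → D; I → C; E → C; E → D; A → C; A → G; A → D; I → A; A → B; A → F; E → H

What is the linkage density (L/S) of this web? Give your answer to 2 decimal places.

There are L = 15 links among S = 9 species.
L/S = 15/9 = 1.6667 ≈ 1.67.

L/S = 1.67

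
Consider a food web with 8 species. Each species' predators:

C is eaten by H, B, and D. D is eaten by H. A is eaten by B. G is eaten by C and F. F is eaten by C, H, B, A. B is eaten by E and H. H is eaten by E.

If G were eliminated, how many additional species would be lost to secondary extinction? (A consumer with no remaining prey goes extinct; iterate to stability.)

7

Remove G.
Round 1: F (all prey gone) → extinct.
Round 2: A (all prey gone), C (all prey gone) → extinct.
Round 3: B (all prey gone), D (all prey gone) → extinct.
Round 4: H (all prey gone) → extinct.
Round 5: E (all prey gone) → extinct.
No further losses. Total secondary extinctions: 7.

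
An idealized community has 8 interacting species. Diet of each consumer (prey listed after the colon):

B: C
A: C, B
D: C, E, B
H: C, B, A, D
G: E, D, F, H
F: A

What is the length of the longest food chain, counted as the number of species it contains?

5 species

One longest chain: C → B → A → F → G.
It has 5 species and 4 links.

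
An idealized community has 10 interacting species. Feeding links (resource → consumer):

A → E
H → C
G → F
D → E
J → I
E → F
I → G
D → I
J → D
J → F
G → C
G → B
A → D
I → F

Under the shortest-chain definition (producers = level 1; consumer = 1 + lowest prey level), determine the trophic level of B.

J is a producer → level 1.
I eats J → level 2.
G eats I → level 3.
B eats G → level 4.
No prey of B is below level 3, so 4 is the minimum.

Trophic level 4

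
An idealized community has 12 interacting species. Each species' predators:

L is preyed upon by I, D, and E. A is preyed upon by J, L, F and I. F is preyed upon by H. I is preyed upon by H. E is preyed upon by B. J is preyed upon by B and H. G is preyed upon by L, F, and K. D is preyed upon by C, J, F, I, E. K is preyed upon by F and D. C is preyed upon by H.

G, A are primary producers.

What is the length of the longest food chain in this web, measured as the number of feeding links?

One longest chain: G → K → D → I → H.
It has 5 species and 4 links.

4 links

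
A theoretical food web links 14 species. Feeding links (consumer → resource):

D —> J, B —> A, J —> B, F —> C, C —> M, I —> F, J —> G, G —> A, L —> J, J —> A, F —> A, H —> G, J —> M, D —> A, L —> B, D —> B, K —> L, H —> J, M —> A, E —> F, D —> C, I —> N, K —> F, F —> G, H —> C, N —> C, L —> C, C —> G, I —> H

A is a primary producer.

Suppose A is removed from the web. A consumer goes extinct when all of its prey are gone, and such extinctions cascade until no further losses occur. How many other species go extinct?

13

Remove A.
Round 1: G (all prey gone), M (all prey gone), B (all prey gone) → extinct.
Round 2: J (all prey gone), C (all prey gone) → extinct.
Round 3: F (all prey gone), N (all prey gone), D (all prey gone), L (all prey gone), H (all prey gone) → extinct.
Round 4: I (all prey gone), K (all prey gone), E (all prey gone) → extinct.
No further losses. Total secondary extinctions: 13.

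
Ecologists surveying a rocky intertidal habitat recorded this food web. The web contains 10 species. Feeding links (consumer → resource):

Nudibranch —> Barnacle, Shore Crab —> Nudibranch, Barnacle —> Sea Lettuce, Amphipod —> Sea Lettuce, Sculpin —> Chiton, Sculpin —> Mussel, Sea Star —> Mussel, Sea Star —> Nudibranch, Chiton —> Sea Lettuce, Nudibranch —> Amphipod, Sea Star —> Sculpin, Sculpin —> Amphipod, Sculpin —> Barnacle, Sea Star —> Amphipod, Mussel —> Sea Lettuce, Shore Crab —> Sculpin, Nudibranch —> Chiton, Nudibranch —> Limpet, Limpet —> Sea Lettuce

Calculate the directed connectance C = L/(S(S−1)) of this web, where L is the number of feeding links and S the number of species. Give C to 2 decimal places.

C = 0.21

The web has S = 10 species and L = 19 feeding links.
C = L / (S(S−1)) = 19 / 90 = 0.2111 ≈ 0.21.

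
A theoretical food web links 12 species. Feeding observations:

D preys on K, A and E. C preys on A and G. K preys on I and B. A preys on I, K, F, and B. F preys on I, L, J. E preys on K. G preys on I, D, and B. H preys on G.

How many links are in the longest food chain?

One longest chain: B → K → E → D → G → H.
It has 6 species and 5 links.

5 links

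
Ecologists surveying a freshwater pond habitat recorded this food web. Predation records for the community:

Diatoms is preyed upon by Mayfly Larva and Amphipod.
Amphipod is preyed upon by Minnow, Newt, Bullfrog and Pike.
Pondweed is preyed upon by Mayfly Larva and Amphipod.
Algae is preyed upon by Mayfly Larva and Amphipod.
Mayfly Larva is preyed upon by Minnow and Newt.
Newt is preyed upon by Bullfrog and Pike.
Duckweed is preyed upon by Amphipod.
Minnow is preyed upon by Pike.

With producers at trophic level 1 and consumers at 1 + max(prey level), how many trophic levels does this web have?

4

Producers (level 1): Algae, Pondweed, Duckweed, Diatoms.
Algae → Mayfly Larva → Newt → Pike gives Pike level 4.
No species has a prey at level 4, so no species reaches level 5.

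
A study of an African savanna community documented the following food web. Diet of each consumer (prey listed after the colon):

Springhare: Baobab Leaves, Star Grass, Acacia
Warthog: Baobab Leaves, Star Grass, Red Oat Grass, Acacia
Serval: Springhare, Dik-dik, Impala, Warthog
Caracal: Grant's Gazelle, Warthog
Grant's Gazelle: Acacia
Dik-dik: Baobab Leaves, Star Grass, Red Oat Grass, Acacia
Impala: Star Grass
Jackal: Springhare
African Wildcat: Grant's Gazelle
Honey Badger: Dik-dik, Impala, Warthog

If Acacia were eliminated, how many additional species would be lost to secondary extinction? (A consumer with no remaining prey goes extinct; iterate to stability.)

Remove Acacia.
Round 1: Grant's Gazelle (all prey gone) → extinct.
Round 2: African Wildcat (all prey gone) → extinct.
No further losses. Total secondary extinctions: 2.

2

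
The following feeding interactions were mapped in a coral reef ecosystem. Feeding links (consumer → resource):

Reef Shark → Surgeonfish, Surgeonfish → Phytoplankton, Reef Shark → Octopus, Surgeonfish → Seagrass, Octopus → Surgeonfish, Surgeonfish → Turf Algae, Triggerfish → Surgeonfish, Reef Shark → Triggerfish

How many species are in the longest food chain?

4 species

One longest chain: Seagrass → Surgeonfish → Octopus → Reef Shark.
It has 4 species and 3 links.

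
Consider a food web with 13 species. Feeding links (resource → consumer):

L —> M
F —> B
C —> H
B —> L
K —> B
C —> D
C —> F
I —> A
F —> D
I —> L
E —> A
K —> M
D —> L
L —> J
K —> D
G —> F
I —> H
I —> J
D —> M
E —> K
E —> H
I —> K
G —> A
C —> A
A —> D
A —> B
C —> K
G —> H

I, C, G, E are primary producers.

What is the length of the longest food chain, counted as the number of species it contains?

5 species

One longest chain: I → K → B → L → M.
It has 5 species and 4 links.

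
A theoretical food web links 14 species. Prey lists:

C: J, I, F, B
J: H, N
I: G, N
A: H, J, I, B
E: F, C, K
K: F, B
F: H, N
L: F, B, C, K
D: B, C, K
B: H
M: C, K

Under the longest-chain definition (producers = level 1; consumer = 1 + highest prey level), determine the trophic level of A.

Trophic level 3

H is a producer → level 1.
J eats H (level 1); other prey at levels: N 1 → level 2.
A eats J (level 2); other prey at levels: H 1, I 2, B 2 → level 3.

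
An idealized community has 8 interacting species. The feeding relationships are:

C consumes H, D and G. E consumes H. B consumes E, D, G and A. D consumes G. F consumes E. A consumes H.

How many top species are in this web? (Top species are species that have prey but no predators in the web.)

3

Top species (has prey, but nothing eats it): B, C, F.
Count: 3.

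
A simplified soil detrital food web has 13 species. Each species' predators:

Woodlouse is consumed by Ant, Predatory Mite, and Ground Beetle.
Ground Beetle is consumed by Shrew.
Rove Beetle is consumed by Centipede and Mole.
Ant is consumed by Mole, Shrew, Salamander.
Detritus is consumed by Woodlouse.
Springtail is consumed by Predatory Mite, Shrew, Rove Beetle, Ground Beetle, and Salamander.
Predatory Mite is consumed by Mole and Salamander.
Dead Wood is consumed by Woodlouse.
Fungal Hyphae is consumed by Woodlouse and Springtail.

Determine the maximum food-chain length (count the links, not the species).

3 links

One longest chain: Fungal Hyphae → Woodlouse → Ant → Salamander.
It has 4 species and 3 links.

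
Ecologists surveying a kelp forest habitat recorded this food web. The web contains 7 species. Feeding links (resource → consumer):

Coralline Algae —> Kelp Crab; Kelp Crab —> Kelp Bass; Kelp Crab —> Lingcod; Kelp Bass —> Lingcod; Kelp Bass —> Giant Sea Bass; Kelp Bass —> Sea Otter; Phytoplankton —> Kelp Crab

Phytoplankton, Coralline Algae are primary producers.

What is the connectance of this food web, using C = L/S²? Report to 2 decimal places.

The web has S = 7 species and L = 7 feeding links.
C = L / S² = 7 / 49 = 0.1429 ≈ 0.14.

C = 0.14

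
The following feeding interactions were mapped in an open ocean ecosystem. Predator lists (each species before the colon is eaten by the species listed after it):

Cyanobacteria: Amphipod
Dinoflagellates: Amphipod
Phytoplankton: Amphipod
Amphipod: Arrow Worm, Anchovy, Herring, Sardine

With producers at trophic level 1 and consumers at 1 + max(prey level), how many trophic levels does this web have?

3

Producers (level 1): Dinoflagellates, Phytoplankton, Cyanobacteria.
Dinoflagellates → Amphipod → Herring gives Herring level 3.
No species has a prey at level 3, so no species reaches level 4.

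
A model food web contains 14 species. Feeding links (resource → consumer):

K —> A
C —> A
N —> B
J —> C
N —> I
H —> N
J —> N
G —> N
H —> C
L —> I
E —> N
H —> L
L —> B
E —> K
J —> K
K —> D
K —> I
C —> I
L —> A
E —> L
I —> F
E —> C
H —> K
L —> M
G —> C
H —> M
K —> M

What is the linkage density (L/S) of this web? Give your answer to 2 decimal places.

L/S = 1.93

There are L = 27 links among S = 14 species.
L/S = 27/14 = 1.9286 ≈ 1.93.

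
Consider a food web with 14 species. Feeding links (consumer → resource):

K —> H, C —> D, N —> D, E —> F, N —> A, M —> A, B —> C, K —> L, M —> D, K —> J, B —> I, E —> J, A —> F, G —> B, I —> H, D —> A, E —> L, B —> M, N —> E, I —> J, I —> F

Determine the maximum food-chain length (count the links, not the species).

One longest chain: F → A → D → M → B → G.
It has 6 species and 5 links.

5 links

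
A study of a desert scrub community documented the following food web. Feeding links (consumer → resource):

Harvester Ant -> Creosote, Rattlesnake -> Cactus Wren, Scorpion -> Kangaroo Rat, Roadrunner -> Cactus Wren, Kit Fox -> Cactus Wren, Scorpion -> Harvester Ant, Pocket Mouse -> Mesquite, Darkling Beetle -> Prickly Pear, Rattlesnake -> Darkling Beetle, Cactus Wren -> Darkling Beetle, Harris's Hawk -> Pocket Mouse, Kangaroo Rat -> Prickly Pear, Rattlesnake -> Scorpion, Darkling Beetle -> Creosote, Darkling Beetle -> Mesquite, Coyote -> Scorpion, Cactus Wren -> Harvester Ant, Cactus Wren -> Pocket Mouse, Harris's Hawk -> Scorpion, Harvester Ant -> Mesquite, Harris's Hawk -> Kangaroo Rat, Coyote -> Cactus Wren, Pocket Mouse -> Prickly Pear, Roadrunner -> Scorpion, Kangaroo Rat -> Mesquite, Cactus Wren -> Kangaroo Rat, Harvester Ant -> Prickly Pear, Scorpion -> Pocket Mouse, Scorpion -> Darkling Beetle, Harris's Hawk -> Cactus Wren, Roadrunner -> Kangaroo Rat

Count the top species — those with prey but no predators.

Top species (has prey, but nothing eats it): Roadrunner, Harris's Hawk, Kit Fox, Coyote, Rattlesnake.
Count: 5.

5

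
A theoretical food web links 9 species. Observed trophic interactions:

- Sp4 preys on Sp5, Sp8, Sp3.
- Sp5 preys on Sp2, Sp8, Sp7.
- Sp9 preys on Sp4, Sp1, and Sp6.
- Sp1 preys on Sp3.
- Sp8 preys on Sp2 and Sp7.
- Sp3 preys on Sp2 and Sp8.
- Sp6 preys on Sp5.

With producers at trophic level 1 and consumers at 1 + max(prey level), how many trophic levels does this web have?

Producers (level 1): Sp7, Sp2.
Sp7 → Sp8 → Sp5 → Sp6 → Sp9 gives Sp9 level 5.
No species has a prey at level 5, so no species reaches level 6.

5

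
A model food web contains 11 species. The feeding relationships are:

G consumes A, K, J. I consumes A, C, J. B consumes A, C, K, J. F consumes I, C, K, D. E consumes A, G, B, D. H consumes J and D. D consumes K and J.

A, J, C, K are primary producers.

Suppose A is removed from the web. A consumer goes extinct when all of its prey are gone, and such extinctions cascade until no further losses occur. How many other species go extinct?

Remove A.
Every predator of it retains at least one other prey: B still has J, C, K; I still has J, C; G still has J, K; E still has B, G, D.
No consumer loses all prey, so no secondary extinctions occur.

0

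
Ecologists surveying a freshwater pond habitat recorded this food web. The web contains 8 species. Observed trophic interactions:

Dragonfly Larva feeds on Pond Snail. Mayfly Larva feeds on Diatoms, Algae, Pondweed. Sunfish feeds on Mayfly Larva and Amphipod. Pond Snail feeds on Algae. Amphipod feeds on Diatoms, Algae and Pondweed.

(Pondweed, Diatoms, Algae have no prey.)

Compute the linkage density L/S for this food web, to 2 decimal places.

L/S = 1.25

There are L = 10 links among S = 8 species.
L/S = 10/8 = 1.2500 ≈ 1.25.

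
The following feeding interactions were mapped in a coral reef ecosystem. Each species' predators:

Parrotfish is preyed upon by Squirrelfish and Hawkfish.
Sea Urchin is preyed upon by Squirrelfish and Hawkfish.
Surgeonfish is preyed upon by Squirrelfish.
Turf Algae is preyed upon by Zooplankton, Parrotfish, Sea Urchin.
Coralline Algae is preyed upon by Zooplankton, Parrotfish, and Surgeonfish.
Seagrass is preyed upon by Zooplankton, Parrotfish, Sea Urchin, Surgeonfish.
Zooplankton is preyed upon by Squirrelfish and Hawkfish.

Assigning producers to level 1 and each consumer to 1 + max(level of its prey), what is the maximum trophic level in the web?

Producers (level 1): Coralline Algae, Turf Algae, Seagrass.
Coralline Algae → Zooplankton → Hawkfish gives Hawkfish level 3.
No species has a prey at level 3, so no species reaches level 4.

3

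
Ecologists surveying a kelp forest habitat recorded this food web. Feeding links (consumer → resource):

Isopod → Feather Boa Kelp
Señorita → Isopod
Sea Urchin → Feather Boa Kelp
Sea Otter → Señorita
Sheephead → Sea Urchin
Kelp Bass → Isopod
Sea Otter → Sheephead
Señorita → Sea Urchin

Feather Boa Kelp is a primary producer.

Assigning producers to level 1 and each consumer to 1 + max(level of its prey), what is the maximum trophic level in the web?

4

Producers (level 1): Feather Boa Kelp.
Feather Boa Kelp → Isopod → Señorita → Sea Otter gives Sea Otter level 4.
No species has a prey at level 4, so no species reaches level 5.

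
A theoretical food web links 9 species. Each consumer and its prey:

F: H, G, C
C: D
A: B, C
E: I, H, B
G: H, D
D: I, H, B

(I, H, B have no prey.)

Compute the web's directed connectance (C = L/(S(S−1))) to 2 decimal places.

C = 0.19

The web has S = 9 species and L = 14 feeding links.
C = L / (S(S−1)) = 14 / 72 = 0.1944 ≈ 0.19.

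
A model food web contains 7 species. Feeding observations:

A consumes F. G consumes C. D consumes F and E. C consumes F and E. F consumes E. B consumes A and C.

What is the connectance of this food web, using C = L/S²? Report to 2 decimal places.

The web has S = 7 species and L = 9 feeding links.
C = L / S² = 9 / 49 = 0.1837 ≈ 0.18.

C = 0.18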